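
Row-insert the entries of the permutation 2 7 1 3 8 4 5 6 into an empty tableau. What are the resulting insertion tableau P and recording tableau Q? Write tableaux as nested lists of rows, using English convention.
P = [[1, 3, 4, 5, 6], [2, 7, 8]], Q = [[1, 2, 5, 7, 8], [3, 4, 6]]

Insert each entry of the permutation into P by Schensted row insertion, recording in Q the position of each new cell.

Insert 2: appended to row 1. P = [[2]].
Insert 7: appended to row 1. P = [[2, 7]].
Insert 1: 1 bumps 2 from row 1; 2 starts row 2. P = [[1, 7], [2]].
Insert 3: 3 bumps 7 from row 1; 7 appends to row 2. P = [[1, 3], [2, 7]].
Insert 8: appended to row 1. P = [[1, 3, 8], [2, 7]].
Insert 4: 4 bumps 8 from row 1; 8 appends to row 2. P = [[1, 3, 4], [2, 7, 8]].
Insert 5: appended to row 1. P = [[1, 3, 4, 5], [2, 7, 8]].
Insert 6: appended to row 1. P = [[1, 3, 4, 5, 6], [2, 7, 8]].

So P = [[1, 3, 4, 5, 6], [2, 7, 8]], Q = [[1, 2, 5, 7, 8], [3, 4, 6]].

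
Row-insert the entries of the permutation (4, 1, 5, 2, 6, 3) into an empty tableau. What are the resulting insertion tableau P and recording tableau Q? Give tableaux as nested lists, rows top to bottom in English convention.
Insert each entry of the permutation into P by Schensted row insertion, recording in Q the position of each new cell.

After inserting 4: P = [[4]].
After inserting 1: P = [[1], [4]].
After inserting 5: P = [[1, 5], [4]].
After inserting 2: P = [[1, 2], [4, 5]].
After inserting 6: P = [[1, 2, 6], [4, 5]].
After inserting 3: P = [[1, 2, 3], [4, 5, 6]].

So P = [[1, 2, 3], [4, 5, 6]], Q = [[1, 3, 5], [2, 4, 6]].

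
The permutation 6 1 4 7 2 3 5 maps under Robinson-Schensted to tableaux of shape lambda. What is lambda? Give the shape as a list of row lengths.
RSK row insertion gives P = [[1, 2, 3, 5], [4, 7], [6]], which has shape [4, 2, 1].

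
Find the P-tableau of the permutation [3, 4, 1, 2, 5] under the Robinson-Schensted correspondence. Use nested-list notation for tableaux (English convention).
Insert 3: appended to row 1. P = [[3]].
Insert 4: appended to row 1. P = [[3, 4]].
Insert 1: 1 bumps 3 from row 1; 3 starts row 2. P = [[1, 4], [3]].
Insert 2: 2 bumps 4 from row 1; 4 appends to row 2. P = [[1, 2], [3, 4]].
Insert 5: appended to row 1. P = [[1, 2, 5], [3, 4]].

So P = [[1, 2, 5], [3, 4]].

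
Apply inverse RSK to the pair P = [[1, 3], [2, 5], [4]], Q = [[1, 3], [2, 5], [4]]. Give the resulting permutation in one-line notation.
Reverse the RSK construction: for i from n down to 1, find the cell of Q containing i, remove the entry at that cell from P, and reverse-bump it up through P; the value ejected from row 1 is w(i).

Step i=5: Q has 5 at row 2, column 2; remove 5 from row 2 of P and reverse-bump: 5 enters row 1 and ejects 3. So w(5) = 3. P is now [[1, 5], [2], [4]].
Step i=4: Q has 4 at row 3, column 1; remove 4 from row 3 of P and reverse-bump: 4 enters row 2 and ejects 2; 2 enters row 1 and ejects 1. So w(4) = 1. P is now [[2, 5], [4]].
Step i=3: Q has 3 at row 1, column 2; remove that cell from P, ejecting 5. So w(3) = 5. P is now [[2], [4]].
Step i=2: Q has 2 at row 2, column 1; remove 4 from row 2 of P and reverse-bump: 4 enters row 1 and ejects 2. So w(2) = 2. P is now [[4]].
Step i=1: Q has 1 at row 1, column 1; remove that cell from P, ejecting 4. So w(1) = 4. P is now [].

So w = 4 2 5 1 3.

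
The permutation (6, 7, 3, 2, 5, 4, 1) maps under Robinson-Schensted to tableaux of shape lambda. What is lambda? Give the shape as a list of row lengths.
[2, 2, 2, 1]

RSK row insertion gives P = [[1, 4], [2, 5], [3, 7], [6]], which has shape [2, 2, 2, 1].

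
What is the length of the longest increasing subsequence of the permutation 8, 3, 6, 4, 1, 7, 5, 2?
3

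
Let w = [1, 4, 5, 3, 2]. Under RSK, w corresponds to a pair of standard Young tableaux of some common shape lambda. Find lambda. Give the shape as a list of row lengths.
RSK row insertion gives P = [[1, 2, 5], [3], [4]], which has shape [3, 1, 1].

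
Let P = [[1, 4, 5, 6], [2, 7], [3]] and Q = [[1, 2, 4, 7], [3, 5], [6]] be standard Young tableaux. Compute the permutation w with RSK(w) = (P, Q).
3 4 2 7 5 1 6

Reverse the RSK construction: for i from n down to 1, find the cell of Q containing i, remove the entry at that cell from P, and reverse-bump it up through P; the value ejected from row 1 is w(i).

Step i=7: Q has 7 at row 1, column 4; remove that cell from P, ejecting 6. So w(7) = 6. P is now [[1, 4, 5], [2, 7], [3]].
Step i=6: Q has 6 at row 3, column 1; remove 3 from row 3 of P and reverse-bump: 3 enters row 2 and ejects 2; 2 enters row 1 and ejects 1. So w(6) = 1. P is now [[2, 4, 5], [3, 7]].
Step i=5: Q has 5 at row 2, column 2; remove 7 from row 2 of P and reverse-bump: 7 enters row 1 and ejects 5. So w(5) = 5. P is now [[2, 4, 7], [3]].
Step i=4: Q has 4 at row 1, column 3; remove that cell from P, ejecting 7. So w(4) = 7. P is now [[2, 4], [3]].
Step i=3: Q has 3 at row 2, column 1; remove 3 from row 2 of P and reverse-bump: 3 enters row 1 and ejects 2. So w(3) = 2. P is now [[3, 4]].
Step i=2: Q has 2 at row 1, column 2; remove that cell from P, ejecting 4. So w(2) = 4. P is now [[3]].
Step i=1: Q has 1 at row 1, column 1; remove that cell from P, ejecting 3. So w(1) = 3. P is now [].

So w = 3 4 2 7 5 1 6.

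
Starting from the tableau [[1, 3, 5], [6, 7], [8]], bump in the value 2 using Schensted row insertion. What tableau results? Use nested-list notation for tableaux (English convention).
In row 1, 2 replaces 3 (the leftmost entry greater than 2); 3 is bumped to row 2. In row 2, 3 replaces 6 (the leftmost entry greater than 3); 6 is bumped to row 3. In row 3, 6 replaces 8 (the leftmost entry greater than 6); 8 is bumped to row 4. 8 starts a new row 4. The new tableau is [[1, 2, 5], [3, 7], [6], [8]].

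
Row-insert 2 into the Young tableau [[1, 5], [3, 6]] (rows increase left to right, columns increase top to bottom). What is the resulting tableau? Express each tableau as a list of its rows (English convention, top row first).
[[1, 2], [3, 5], [6]]

In row 1, 2 replaces 5 (the leftmost entry greater than 2); 5 is bumped to row 2. In row 2, 5 replaces 6 (the leftmost entry greater than 5); 6 is bumped to row 3. 6 starts a new row 3. The new tableau is [[1, 2], [3, 5], [6]].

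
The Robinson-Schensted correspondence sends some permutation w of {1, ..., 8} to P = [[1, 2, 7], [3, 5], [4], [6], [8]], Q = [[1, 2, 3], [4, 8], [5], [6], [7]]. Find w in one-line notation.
4 6 8 7 5 3 1 2

Reverse the RSK construction: for i from n down to 1, find the cell of Q containing i, remove the entry at that cell from P, and reverse-bump it up through P; the value ejected from row 1 is w(i).

Step i=8: Q has 8 at row 2, column 2; remove 5 from row 2 of P and reverse-bump: 5 enters row 1 and ejects 2. So w(8) = 2. P is now [[1, 5, 7], [3], [4], [6], [8]].
Step i=7: Q has 7 at row 5, column 1; remove 8 from row 5 of P and reverse-bump: 8 enters row 4 and ejects 6; 6 enters row 3 and ejects 4; 4 enters row 2 and ejects 3; 3 enters row 1 and ejects 1. So w(7) = 1. P is now [[3, 5, 7], [4], [6], [8]].
Step i=6: Q has 6 at row 4, column 1; remove 8 from row 4 of P and reverse-bump: 8 enters row 3 and ejects 6; 6 enters row 2 and ejects 4; 4 enters row 1 and ejects 3. So w(6) = 3. P is now [[4, 5, 7], [6], [8]].
Step i=5: Q has 5 at row 3, column 1; remove 8 from row 3 of P and reverse-bump: 8 enters row 2 and ejects 6; 6 enters row 1 and ejects 5. So w(5) = 5. P is now [[4, 6, 7], [8]].
Step i=4: Q has 4 at row 2, column 1; remove 8 from row 2 of P and reverse-bump: 8 enters row 1 and ejects 7. So w(4) = 7. P is now [[4, 6, 8]].
Step i=3: Q has 3 at row 1, column 3; remove that cell from P, ejecting 8. So w(3) = 8. P is now [[4, 6]].
Step i=2: Q has 2 at row 1, column 2; remove that cell from P, ejecting 6. So w(2) = 6. P is now [[4]].
Step i=1: Q has 1 at row 1, column 1; remove that cell from P, ejecting 4. So w(1) = 4. P is now [].

So w = 4 6 8 7 5 3 1 2.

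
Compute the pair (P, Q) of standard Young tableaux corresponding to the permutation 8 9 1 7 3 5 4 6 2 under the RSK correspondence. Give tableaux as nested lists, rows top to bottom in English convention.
P = [[1, 2, 4, 6], [3, 9], [5], [7], [8]], Q = [[1, 2, 6, 8], [3, 4], [5], [7], [9]]

Insert each entry of the permutation into P by Schensted row insertion, recording in Q the position of each new cell.

Insert 8: appended to row 1. P = [[8]].
Insert 9: appended to row 1. P = [[8, 9]].
Insert 1: 1 bumps 8 from row 1; 8 starts row 2. P = [[1, 9], [8]].
Insert 7: 7 bumps 9 from row 1; 9 appends to row 2. P = [[1, 7], [8, 9]].
Insert 3: 3 bumps 7 from row 1; 7 bumps 8 from row 2; 8 starts row 3. P = [[1, 3], [7, 9], [8]].
Insert 5: appended to row 1. P = [[1, 3, 5], [7, 9], [8]].
Insert 4: 4 bumps 5 from row 1; 5 bumps 7 from row 2; 7 bumps 8 from row 3; 8 starts row 4. P = [[1, 3, 4], [5, 9], [7], [8]].
Insert 6: appended to row 1. P = [[1, 3, 4, 6], [5, 9], [7], [8]].
Insert 2: 2 bumps 3 from row 1; 3 bumps 5 from row 2; 5 bumps 7 from row 3; 7 bumps 8 from row 4; 8 starts row 5. P = [[1, 2, 4, 6], [3, 9], [5], [7], [8]].

So P = [[1, 2, 4, 6], [3, 9], [5], [7], [8]], Q = [[1, 2, 6, 8], [3, 4], [5], [7], [9]].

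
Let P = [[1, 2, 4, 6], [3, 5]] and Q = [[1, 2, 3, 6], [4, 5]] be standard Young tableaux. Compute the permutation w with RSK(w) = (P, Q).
1 3 5 2 4 6

Reverse RSK: for i = n, n-1, ..., 1, locate i in Q, remove the corresponding corner cell from P, and reverse-bump its entry up through P; the value ejected from row 1 is w(i).

So w = 1 3 5 2 4 6.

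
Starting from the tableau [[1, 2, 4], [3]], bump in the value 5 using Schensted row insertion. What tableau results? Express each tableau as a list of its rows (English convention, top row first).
[[1, 2, 4, 5], [3]]

5 is larger than every entry of row 1, so it is appended to row 1. The new tableau is [[1, 2, 4, 5], [3]].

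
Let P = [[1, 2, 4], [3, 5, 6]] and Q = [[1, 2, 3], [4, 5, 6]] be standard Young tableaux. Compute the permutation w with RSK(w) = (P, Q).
3 5 6 1 2 4

Reverse the RSK construction: for i from n down to 1, find the cell of Q containing i, remove the entry at that cell from P, and reverse-bump it up through P; the value ejected from row 1 is w(i).

Step i=6: Q has 6 at row 2, column 3; remove 6 from row 2 of P and reverse-bump: 6 enters row 1 and ejects 4. So w(6) = 4. P is now [[1, 2, 6], [3, 5]].
Step i=5: Q has 5 at row 2, column 2; remove 5 from row 2 of P and reverse-bump: 5 enters row 1 and ejects 2. So w(5) = 2. P is now [[1, 5, 6], [3]].
Step i=4: Q has 4 at row 2, column 1; remove 3 from row 2 of P and reverse-bump: 3 enters row 1 and ejects 1. So w(4) = 1. P is now [[3, 5, 6]].
Step i=3: Q has 3 at row 1, column 3; remove that cell from P, ejecting 6. So w(3) = 6. P is now [[3, 5]].
Step i=2: Q has 2 at row 1, column 2; remove that cell from P, ejecting 5. So w(2) = 5. P is now [[3]].
Step i=1: Q has 1 at row 1, column 1; remove that cell from P, ejecting 3. So w(1) = 3. P is now [].

So w = 3 5 6 1 2 4.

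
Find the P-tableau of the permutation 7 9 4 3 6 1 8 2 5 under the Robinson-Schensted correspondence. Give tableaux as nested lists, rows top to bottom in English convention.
P = [[1, 2, 5], [3, 6, 8], [4, 9], [7]]

Insert 7: appended to row 1. P = [[7]].
Insert 9: appended to row 1. P = [[7, 9]].
Insert 4: 4 bumps 7 from row 1; 7 starts row 2. P = [[4, 9], [7]].
Insert 3: 3 bumps 4 from row 1; 4 bumps 7 from row 2; 7 starts row 3. P = [[3, 9], [4], [7]].
Insert 6: 6 bumps 9 from row 1; 9 appends to row 2. P = [[3, 6], [4, 9], [7]].
Insert 1: 1 bumps 3 from row 1; 3 bumps 4 from row 2; 4 bumps 7 from row 3; 7 starts row 4. P = [[1, 6], [3, 9], [4], [7]].
Insert 8: appended to row 1. P = [[1, 6, 8], [3, 9], [4], [7]].
Insert 2: 2 bumps 6 from row 1; 6 bumps 9 from row 2; 9 appends to row 3. P = [[1, 2, 8], [3, 6], [4, 9], [7]].
Insert 5: 5 bumps 8 from row 1; 8 appends to row 2. P = [[1, 2, 5], [3, 6, 8], [4, 9], [7]].

So P = [[1, 2, 5], [3, 6, 8], [4, 9], [7]].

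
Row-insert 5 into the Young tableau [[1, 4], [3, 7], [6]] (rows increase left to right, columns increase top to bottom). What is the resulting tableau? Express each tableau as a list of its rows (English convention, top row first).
5 is larger than every entry of row 1, so it is appended to row 1. The new tableau is [[1, 4, 5], [3, 7], [6]].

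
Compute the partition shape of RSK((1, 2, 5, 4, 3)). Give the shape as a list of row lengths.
Row-insert each entry into an empty tableau.

After inserting 1: P = [[1]].
After inserting 2: P = [[1, 2]].
After inserting 5: P = [[1, 2, 5]].
After inserting 4: P = [[1, 2, 4], [5]].
After inserting 3: P = [[1, 2, 3], [4], [5]].

The final insertion tableau P = [[1, 2, 3], [4], [5]] has shape [3, 1, 1].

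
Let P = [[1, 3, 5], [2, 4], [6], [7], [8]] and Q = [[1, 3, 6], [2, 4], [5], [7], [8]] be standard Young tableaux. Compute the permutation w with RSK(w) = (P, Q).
2 1 8 7 4 6 5 3

Reverse the RSK construction: for i from n down to 1, find the cell of Q containing i, remove the entry at that cell from P, and reverse-bump it up through P; the value ejected from row 1 is w(i).

Step i=8: Q has 8 at row 5, column 1; remove 8 from row 5 of P and reverse-bump: 8 enters row 4 and ejects 7; 7 enters row 3 and ejects 6; 6 enters row 2 and ejects 4; 4 enters row 1 and ejects 3. So w(8) = 3. P is now [[1, 4, 5], [2, 6], [7], [8]].
Step i=7: Q has 7 at row 4, column 1; remove 8 from row 4 of P and reverse-bump: 8 enters row 3 and ejects 7; 7 enters row 2 and ejects 6; 6 enters row 1 and ejects 5. So w(7) = 5. P is now [[1, 4, 6], [2, 7], [8]].
Step i=6: Q has 6 at row 1, column 3; remove that cell from P, ejecting 6. So w(6) = 6. P is now [[1, 4], [2, 7], [8]].
Step i=5: Q has 5 at row 3, column 1; remove 8 from row 3 of P and reverse-bump: 8 enters row 2 and ejects 7; 7 enters row 1 and ejects 4. So w(5) = 4. P is now [[1, 7], [2, 8]].
Step i=4: Q has 4 at row 2, column 2; remove 8 from row 2 of P and reverse-bump: 8 enters row 1 and ejects 7. So w(4) = 7. P is now [[1, 8], [2]].
Step i=3: Q has 3 at row 1, column 2; remove that cell from P, ejecting 8. So w(3) = 8. P is now [[1], [2]].
Step i=2: Q has 2 at row 2, column 1; remove 2 from row 2 of P and reverse-bump: 2 enters row 1 and ejects 1. So w(2) = 1. P is now [[2]].
Step i=1: Q has 1 at row 1, column 1; remove that cell from P, ejecting 2. So w(1) = 2. P is now [].

So w = 2 1 8 7 4 6 5 3.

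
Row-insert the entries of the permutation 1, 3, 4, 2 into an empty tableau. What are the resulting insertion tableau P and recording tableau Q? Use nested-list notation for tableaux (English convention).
P = [[1, 2, 4], [3]], Q = [[1, 2, 3], [4]]

Insert each entry of the permutation into P by Schensted row insertion, recording in Q the position of each new cell.

Insert 1: appended to row 1. P = [[1]].
Insert 3: appended to row 1. P = [[1, 3]].
Insert 4: appended to row 1. P = [[1, 3, 4]].
Insert 2: 2 bumps 3 from row 1; 3 starts row 2. P = [[1, 2, 4], [3]].

So P = [[1, 2, 4], [3]], Q = [[1, 2, 3], [4]].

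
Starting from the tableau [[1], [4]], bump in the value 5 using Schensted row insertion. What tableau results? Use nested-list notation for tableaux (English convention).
5 is larger than every entry of row 1, so it is appended to row 1. The new tableau is [[1, 5], [4]].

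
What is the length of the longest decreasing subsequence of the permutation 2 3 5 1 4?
2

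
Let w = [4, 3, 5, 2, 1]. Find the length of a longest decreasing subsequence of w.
4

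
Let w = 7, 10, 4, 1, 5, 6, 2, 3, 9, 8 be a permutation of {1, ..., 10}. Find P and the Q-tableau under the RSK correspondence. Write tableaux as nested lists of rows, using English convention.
P = [[1, 2, 3, 8], [4, 5, 6, 9], [7, 10]], Q = [[1, 2, 6, 9], [3, 5, 8, 10], [4, 7]]

Insert each entry of the permutation into P by Schensted row insertion, recording in Q the position of each new cell.

Insert 7: appended to row 1. P = [[7]].
Insert 10: appended to row 1. P = [[7, 10]].
Insert 4: 4 bumps 7 from row 1; 7 starts row 2. P = [[4, 10], [7]].
Insert 1: 1 bumps 4 from row 1; 4 bumps 7 from row 2; 7 starts row 3. P = [[1, 10], [4], [7]].
Insert 5: 5 bumps 10 from row 1; 10 appends to row 2. P = [[1, 5], [4, 10], [7]].
Insert 6: appended to row 1. P = [[1, 5, 6], [4, 10], [7]].
Insert 2: 2 bumps 5 from row 1; 5 bumps 10 from row 2; 10 appends to row 3. P = [[1, 2, 6], [4, 5], [7, 10]].
Insert 3: 3 bumps 6 from row 1; 6 appends to row 2. P = [[1, 2, 3], [4, 5, 6], [7, 10]].
Insert 9: appended to row 1. P = [[1, 2, 3, 9], [4, 5, 6], [7, 10]].
Insert 8: 8 bumps 9 from row 1; 9 appends to row 2. P = [[1, 2, 3, 8], [4, 5, 6, 9], [7, 10]].

So P = [[1, 2, 3, 8], [4, 5, 6, 9], [7, 10]], Q = [[1, 2, 6, 9], [3, 5, 8, 10], [4, 7]].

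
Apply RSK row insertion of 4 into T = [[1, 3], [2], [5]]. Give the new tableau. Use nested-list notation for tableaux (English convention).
[[1, 3, 4], [2], [5]]

4 is larger than every entry of row 1, so it is appended to row 1. The new tableau is [[1, 3, 4], [2], [5]].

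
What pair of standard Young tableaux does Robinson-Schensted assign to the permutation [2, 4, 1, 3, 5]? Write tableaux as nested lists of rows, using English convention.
P = [[1, 3, 5], [2, 4]], Q = [[1, 2, 5], [3, 4]]

Insert each entry of the permutation into P by Schensted row insertion, recording in Q the position of each new cell.

Insert 2: appended to row 1. P = [[2]].
Insert 4: appended to row 1. P = [[2, 4]].
Insert 1: 1 bumps 2 from row 1; 2 starts row 2. P = [[1, 4], [2]].
Insert 3: 3 bumps 4 from row 1; 4 appends to row 2. P = [[1, 3], [2, 4]].
Insert 5: appended to row 1. P = [[1, 3, 5], [2, 4]].

So P = [[1, 3, 5], [2, 4]], Q = [[1, 2, 5], [3, 4]].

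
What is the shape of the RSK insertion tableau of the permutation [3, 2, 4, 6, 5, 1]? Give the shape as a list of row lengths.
RSK row insertion gives P = [[1, 4, 5], [2, 6], [3]], which has shape [3, 2, 1].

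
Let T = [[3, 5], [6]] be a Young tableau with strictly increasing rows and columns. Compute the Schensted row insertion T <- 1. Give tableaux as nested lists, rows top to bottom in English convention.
[[1, 5], [3], [6]]

In row 1, 1 replaces 3 (the leftmost entry greater than 1); 3 is bumped to row 2. In row 2, 3 replaces 6 (the leftmost entry greater than 3); 6 is bumped to row 3. 6 starts a new row 3. The new tableau is [[1, 5], [3], [6]].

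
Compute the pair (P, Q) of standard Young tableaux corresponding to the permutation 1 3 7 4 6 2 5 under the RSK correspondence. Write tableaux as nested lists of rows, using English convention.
Insert each entry of the permutation into P by Schensted row insertion, recording in Q the position of each new cell.

Insert 1: appended to row 1. P = [[1]], Q = [[1]].
Insert 3: appended to row 1. P = [[1, 3]], Q = [[1, 2]].
Insert 7: appended to row 1. P = [[1, 3, 7]], Q = [[1, 2, 3]].
Insert 4: 4 bumps 7 from row 1; 7 starts row 2. P = [[1, 3, 4], [7]], Q = [[1, 2, 3], [4]].
Insert 6: appended to row 1. P = [[1, 3, 4, 6], [7]], Q = [[1, 2, 3, 5], [4]].
Insert 2: 2 bumps 3 from row 1; 3 bumps 7 from row 2; 7 starts row 3. P = [[1, 2, 4, 6], [3], [7]], Q = [[1, 2, 3, 5], [4], [6]].
Insert 5: 5 bumps 6 from row 1; 6 appends to row 2. P = [[1, 2, 4, 5], [3, 6], [7]], Q = [[1, 2, 3, 5], [4, 7], [6]].

So P = [[1, 2, 4, 5], [3, 6], [7]], Q = [[1, 2, 3, 5], [4, 7], [6]].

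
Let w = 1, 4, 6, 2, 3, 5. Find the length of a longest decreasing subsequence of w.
2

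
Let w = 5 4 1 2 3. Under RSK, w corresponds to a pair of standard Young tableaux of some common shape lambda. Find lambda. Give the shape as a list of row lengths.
[3, 1, 1]

Row-insert each entry into an empty tableau.

After inserting 5: P = [[5]].
After inserting 4: P = [[4], [5]].
After inserting 1: P = [[1], [4], [5]].
After inserting 2: P = [[1, 2], [4], [5]].
After inserting 3: P = [[1, 2, 3], [4], [5]].

The final insertion tableau P = [[1, 2, 3], [4], [5]] has shape [3, 1, 1].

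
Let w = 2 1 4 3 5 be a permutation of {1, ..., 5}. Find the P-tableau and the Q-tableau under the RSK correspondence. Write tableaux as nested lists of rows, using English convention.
Insert each entry of the permutation into P by Schensted row insertion, recording in Q the position of each new cell.

After inserting 2: P = [[2]].
After inserting 1: P = [[1], [2]].
After inserting 4: P = [[1, 4], [2]].
After inserting 3: P = [[1, 3], [2, 4]].
After inserting 5: P = [[1, 3, 5], [2, 4]].

So P = [[1, 3, 5], [2, 4]], Q = [[1, 3, 5], [2, 4]].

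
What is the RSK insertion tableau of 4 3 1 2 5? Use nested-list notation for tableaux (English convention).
P = [[1, 2, 5], [3], [4]]

After inserting 4: P = [[4]].
After inserting 3: P = [[3], [4]].
After inserting 1: P = [[1], [3], [4]].
After inserting 2: P = [[1, 2], [3], [4]].
After inserting 5: P = [[1, 2, 5], [3], [4]].

So P = [[1, 2, 5], [3], [4]].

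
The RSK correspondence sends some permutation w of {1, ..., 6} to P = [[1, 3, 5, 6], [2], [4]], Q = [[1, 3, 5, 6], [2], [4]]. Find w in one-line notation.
4 2 3 1 5 6

Reverse RSK: for i = n, n-1, ..., 1, locate i in Q, remove the corresponding corner cell from P, and reverse-bump its entry up through P; the value ejected from row 1 is w(i).

So w = 4 2 3 1 5 6.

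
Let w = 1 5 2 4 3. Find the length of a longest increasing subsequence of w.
3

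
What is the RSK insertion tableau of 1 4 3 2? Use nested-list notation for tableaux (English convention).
P = [[1, 2], [3], [4]]

Insert 1: appended to row 1. P = [[1]].
Insert 4: appended to row 1. P = [[1, 4]].
Insert 3: 3 bumps 4 from row 1; 4 starts row 2. P = [[1, 3], [4]].
Insert 2: 2 bumps 3 from row 1; 3 bumps 4 from row 2; 4 starts row 3. P = [[1, 2], [3], [4]].

So P = [[1, 2], [3], [4]].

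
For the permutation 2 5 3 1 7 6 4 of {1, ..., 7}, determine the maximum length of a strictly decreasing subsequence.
3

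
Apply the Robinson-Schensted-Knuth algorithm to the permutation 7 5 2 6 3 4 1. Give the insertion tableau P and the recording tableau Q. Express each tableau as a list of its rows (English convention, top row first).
P = [[1, 3, 4], [2, 6], [5], [7]], Q = [[1, 4, 6], [2, 5], [3], [7]]

Insert each entry of the permutation into P by Schensted row insertion, recording in Q the position of each new cell.

Insert 7: appended to row 1. P = [[7]].
Insert 5: 5 bumps 7 from row 1; 7 starts row 2. P = [[5], [7]].
Insert 2: 2 bumps 5 from row 1; 5 bumps 7 from row 2; 7 starts row 3. P = [[2], [5], [7]].
Insert 6: appended to row 1. P = [[2, 6], [5], [7]].
Insert 3: 3 bumps 6 from row 1; 6 appends to row 2. P = [[2, 3], [5, 6], [7]].
Insert 4: appended to row 1. P = [[2, 3, 4], [5, 6], [7]].
Insert 1: 1 bumps 2 from row 1; 2 bumps 5 from row 2; 5 bumps 7 from row 3; 7 starts row 4. P = [[1, 3, 4], [2, 6], [5], [7]].

So P = [[1, 3, 4], [2, 6], [5], [7]], Q = [[1, 4, 6], [2, 5], [3], [7]].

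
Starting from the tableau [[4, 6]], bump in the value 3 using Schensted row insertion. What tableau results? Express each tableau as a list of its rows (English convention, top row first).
[[3, 6], [4]]

In row 1, 3 replaces 4 (the leftmost entry greater than 3); 4 is bumped to row 2. 4 starts a new row 2. The new tableau is [[3, 6], [4]].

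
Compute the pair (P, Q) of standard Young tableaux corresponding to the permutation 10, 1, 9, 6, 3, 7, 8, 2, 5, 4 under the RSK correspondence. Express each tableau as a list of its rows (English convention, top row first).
Insert each entry of the permutation into P by Schensted row insertion, recording in Q the position of each new cell.

After inserting 10: P = [[10]].
After inserting 1: P = [[1], [10]].
After inserting 9: P = [[1, 9], [10]].
After inserting 6: P = [[1, 6], [9], [10]].
After inserting 3: P = [[1, 3], [6], [9], [10]].
After inserting 7: P = [[1, 3, 7], [6], [9], [10]].
After inserting 8: P = [[1, 3, 7, 8], [6], [9], [10]].
After inserting 2: P = [[1, 2, 7, 8], [3], [6], [9], [10]].
After inserting 5: P = [[1, 2, 5, 8], [3, 7], [6], [9], [10]].
After inserting 4: P = [[1, 2, 4, 8], [3, 5], [6, 7], [9], [10]].

So P = [[1, 2, 4, 8], [3, 5], [6, 7], [9], [10]], Q = [[1, 3, 6, 7], [2, 9], [4, 10], [5], [8]].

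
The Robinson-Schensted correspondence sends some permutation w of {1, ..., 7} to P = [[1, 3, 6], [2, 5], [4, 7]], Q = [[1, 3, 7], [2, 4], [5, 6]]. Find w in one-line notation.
Reverse the RSK construction: for i from n down to 1, find the cell of Q containing i, remove the entry at that cell from P, and reverse-bump it up through P; the value ejected from row 1 is w(i).

Step i=7: Q has 7 at row 1, column 3; remove that cell from P, ejecting 6. So w(7) = 6. P is now [[1, 3], [2, 5], [4, 7]].
Step i=6: Q has 6 at row 3, column 2; remove 7 from row 3 of P and reverse-bump: 7 enters row 2 and ejects 5; 5 enters row 1 and ejects 3. So w(6) = 3. P is now [[1, 5], [2, 7], [4]].
Step i=5: Q has 5 at row 3, column 1; remove 4 from row 3 of P and reverse-bump: 4 enters row 2 and ejects 2; 2 enters row 1 and ejects 1. So w(5) = 1. P is now [[2, 5], [4, 7]].
Step i=4: Q has 4 at row 2, column 2; remove 7 from row 2 of P and reverse-bump: 7 enters row 1 and ejects 5. So w(4) = 5. P is now [[2, 7], [4]].
Step i=3: Q has 3 at row 1, column 2; remove that cell from P, ejecting 7. So w(3) = 7. P is now [[2], [4]].
Step i=2: Q has 2 at row 2, column 1; remove 4 from row 2 of P and reverse-bump: 4 enters row 1 and ejects 2. So w(2) = 2. P is now [[4]].
Step i=1: Q has 1 at row 1, column 1; remove that cell from P, ejecting 4. So w(1) = 4. P is now [].

So w = 4 2 7 5 1 3 6.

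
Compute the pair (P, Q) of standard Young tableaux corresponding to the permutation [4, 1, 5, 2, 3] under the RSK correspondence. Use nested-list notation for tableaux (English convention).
Insert each entry of the permutation into P by Schensted row insertion, recording in Q the position of each new cell.

Insert 4: appended to row 1. P = [[4]].
Insert 1: 1 bumps 4 from row 1; 4 starts row 2. P = [[1], [4]].
Insert 5: appended to row 1. P = [[1, 5], [4]].
Insert 2: 2 bumps 5 from row 1; 5 appends to row 2. P = [[1, 2], [4, 5]].
Insert 3: appended to row 1. P = [[1, 2, 3], [4, 5]].

So P = [[1, 2, 3], [4, 5]], Q = [[1, 3, 5], [2, 4]].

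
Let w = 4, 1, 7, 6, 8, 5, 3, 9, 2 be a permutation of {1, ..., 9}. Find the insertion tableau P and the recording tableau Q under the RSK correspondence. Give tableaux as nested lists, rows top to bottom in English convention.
P = [[1, 2, 8, 9], [3, 5], [4], [6], [7]], Q = [[1, 3, 5, 8], [2, 4], [6], [7], [9]]

Insert each entry of the permutation into P by Schensted row insertion, recording in Q the position of each new cell.

Insert 4: appended to row 1. P = [[4]], Q = [[1]].
Insert 1: 1 bumps 4 from row 1; 4 starts row 2. P = [[1], [4]], Q = [[1], [2]].
Insert 7: appended to row 1. P = [[1, 7], [4]], Q = [[1, 3], [2]].
Insert 6: 6 bumps 7 from row 1; 7 appends to row 2. P = [[1, 6], [4, 7]], Q = [[1, 3], [2, 4]].
Insert 8: appended to row 1. P = [[1, 6, 8], [4, 7]], Q = [[1, 3, 5], [2, 4]].
Insert 5: 5 bumps 6 from row 1; 6 bumps 7 from row 2; 7 starts row 3. P = [[1, 5, 8], [4, 6], [7]], Q = [[1, 3, 5], [2, 4], [6]].
Insert 3: 3 bumps 5 from row 1; 5 bumps 6 from row 2; 6 bumps 7 from row 3; 7 starts row 4. P = [[1, 3, 8], [4, 5], [6], [7]], Q = [[1, 3, 5], [2, 4], [6], [7]].
Insert 9: appended to row 1. P = [[1, 3, 8, 9], [4, 5], [6], [7]], Q = [[1, 3, 5, 8], [2, 4], [6], [7]].
Insert 2: 2 bumps 3 from row 1; 3 bumps 4 from row 2; 4 bumps 6 from row 3; 6 bumps 7 from row 4; 7 starts row 5. P = [[1, 2, 8, 9], [3, 5], [4], [6], [7]], Q = [[1, 3, 5, 8], [2, 4], [6], [7], [9]].

So P = [[1, 2, 8, 9], [3, 5], [4], [6], [7]], Q = [[1, 3, 5, 8], [2, 4], [6], [7], [9]].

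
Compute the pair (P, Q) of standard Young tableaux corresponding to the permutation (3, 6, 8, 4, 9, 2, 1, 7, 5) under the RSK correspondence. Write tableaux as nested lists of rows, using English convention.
Insert each entry of the permutation into P by Schensted row insertion, recording in Q the position of each new cell.

After inserting 3: P = [[3]].
After inserting 6: P = [[3, 6]].
After inserting 8: P = [[3, 6, 8]].
After inserting 4: P = [[3, 4, 8], [6]].
After inserting 9: P = [[3, 4, 8, 9], [6]].
After inserting 2: P = [[2, 4, 8, 9], [3], [6]].
After inserting 1: P = [[1, 4, 8, 9], [2], [3], [6]].
After inserting 7: P = [[1, 4, 7, 9], [2, 8], [3], [6]].
After inserting 5: P = [[1, 4, 5, 9], [2, 7], [3, 8], [6]].

So P = [[1, 4, 5, 9], [2, 7], [3, 8], [6]], Q = [[1, 2, 3, 5], [4, 8], [6, 9], [7]].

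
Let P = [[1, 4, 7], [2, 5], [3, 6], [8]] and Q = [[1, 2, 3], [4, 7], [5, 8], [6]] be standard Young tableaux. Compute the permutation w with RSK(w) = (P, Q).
Reverse the RSK construction: for i from n down to 1, find the cell of Q containing i, remove the entry at that cell from P, and reverse-bump it up through P; the value ejected from row 1 is w(i).

Step i=8: Q has 8 at row 3, column 2; remove 6 from row 3 of P and reverse-bump: 6 enters row 2 and ejects 5; 5 enters row 1 and ejects 4. So w(8) = 4. P is now [[1, 5, 7], [2, 6], [3], [8]].
Step i=7: Q has 7 at row 2, column 2; remove 6 from row 2 of P and reverse-bump: 6 enters row 1 and ejects 5. So w(7) = 5. P is now [[1, 6, 7], [2], [3], [8]].
Step i=6: Q has 6 at row 4, column 1; remove 8 from row 4 of P and reverse-bump: 8 enters row 3 and ejects 3; 3 enters row 2 and ejects 2; 2 enters row 1 and ejects 1. So w(6) = 1. P is now [[2, 6, 7], [3], [8]].
Step i=5: Q has 5 at row 3, column 1; remove 8 from row 3 of P and reverse-bump: 8 enters row 2 and ejects 3; 3 enters row 1 and ejects 2. So w(5) = 2. P is now [[3, 6, 7], [8]].
Step i=4: Q has 4 at row 2, column 1; remove 8 from row 2 of P and reverse-bump: 8 enters row 1 and ejects 7. So w(4) = 7. P is now [[3, 6, 8]].
Step i=3: Q has 3 at row 1, column 3; remove that cell from P, ejecting 8. So w(3) = 8. P is now [[3, 6]].
Step i=2: Q has 2 at row 1, column 2; remove that cell from P, ejecting 6. So w(2) = 6. P is now [[3]].
Step i=1: Q has 1 at row 1, column 1; remove that cell from P, ejecting 3. So w(1) = 3. P is now [].

So w = 3 6 8 7 2 1 5 4.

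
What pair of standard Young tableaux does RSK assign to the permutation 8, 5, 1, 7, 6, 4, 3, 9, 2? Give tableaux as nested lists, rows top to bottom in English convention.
Insert each entry of the permutation into P by Schensted row insertion, recording in Q the position of each new cell.

Insert 8: appended to row 1. P = [[8]], Q = [[1]].
Insert 5: 5 bumps 8 from row 1; 8 starts row 2. P = [[5], [8]], Q = [[1], [2]].
Insert 1: 1 bumps 5 from row 1; 5 bumps 8 from row 2; 8 starts row 3. P = [[1], [5], [8]], Q = [[1], [2], [3]].
Insert 7: appended to row 1. P = [[1, 7], [5], [8]], Q = [[1, 4], [2], [3]].
Insert 6: 6 bumps 7 from row 1; 7 appends to row 2. P = [[1, 6], [5, 7], [8]], Q = [[1, 4], [2, 5], [3]].
Insert 4: 4 bumps 6 from row 1; 6 bumps 7 from row 2; 7 bumps 8 from row 3; 8 starts row 4. P = [[1, 4], [5, 6], [7], [8]], Q = [[1, 4], [2, 5], [3], [6]].
Insert 3: 3 bumps 4 from row 1; 4 bumps 5 from row 2; 5 bumps 7 from row 3; 7 bumps 8 from row 4; 8 starts row 5. P = [[1, 3], [4, 6], [5], [7], [8]], Q = [[1, 4], [2, 5], [3], [6], [7]].
Insert 9: appended to row 1. P = [[1, 3, 9], [4, 6], [5], [7], [8]], Q = [[1, 4, 8], [2, 5], [3], [6], [7]].
Insert 2: 2 bumps 3 from row 1; 3 bumps 4 from row 2; 4 bumps 5 from row 3; 5 bumps 7 from row 4; 7 bumps 8 from row 5; 8 starts row 6. P = [[1, 2, 9], [3, 6], [4], [5], [7], [8]], Q = [[1, 4, 8], [2, 5], [3], [6], [7], [9]].

So P = [[1, 2, 9], [3, 6], [4], [5], [7], [8]], Q = [[1, 4, 8], [2, 5], [3], [6], [7], [9]].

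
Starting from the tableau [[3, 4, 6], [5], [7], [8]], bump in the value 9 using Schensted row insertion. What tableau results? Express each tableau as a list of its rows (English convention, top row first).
9 is larger than every entry of row 1, so it is appended to row 1. The new tableau is [[3, 4, 6, 9], [5], [7], [8]].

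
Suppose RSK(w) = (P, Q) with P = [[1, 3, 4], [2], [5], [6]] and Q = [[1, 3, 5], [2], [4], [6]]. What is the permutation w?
Reverse RSK: for i = n, n-1, ..., 1, locate i in Q, remove the corresponding corner cell from P, and reverse-bump its entry up through P; the value ejected from row 1 is w(i).

So w = 6 2 5 3 4 1.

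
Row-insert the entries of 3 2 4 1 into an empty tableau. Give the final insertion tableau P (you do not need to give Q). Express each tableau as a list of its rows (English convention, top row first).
Insert 3: appended to row 1. P = [[3]].
Insert 2: 2 bumps 3 from row 1; 3 starts row 2. P = [[2], [3]].
Insert 4: appended to row 1. P = [[2, 4], [3]].
Insert 1: 1 bumps 2 from row 1; 2 bumps 3 from row 2; 3 starts row 3. P = [[1, 4], [2], [3]].

So P = [[1, 4], [2], [3]].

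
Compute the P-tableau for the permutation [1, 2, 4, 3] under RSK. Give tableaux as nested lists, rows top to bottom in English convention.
Insert 1: appended to row 1. P = [[1]].
Insert 2: appended to row 1. P = [[1, 2]].
Insert 4: appended to row 1. P = [[1, 2, 4]].
Insert 3: 3 bumps 4 from row 1; 4 starts row 2. P = [[1, 2, 3], [4]].

So P = [[1, 2, 3], [4]].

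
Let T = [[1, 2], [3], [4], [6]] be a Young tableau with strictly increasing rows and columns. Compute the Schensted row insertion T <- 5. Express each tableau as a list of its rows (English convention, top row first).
[[1, 2, 5], [3], [4], [6]]

5 is larger than every entry of row 1, so it is appended to row 1. The new tableau is [[1, 2, 5], [3], [4], [6]].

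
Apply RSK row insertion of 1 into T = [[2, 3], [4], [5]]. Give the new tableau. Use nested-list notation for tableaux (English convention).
[[1, 3], [2], [4], [5]]

In row 1, 1 replaces 2 (the leftmost entry greater than 1); 2 is bumped to row 2. In row 2, 2 replaces 4 (the leftmost entry greater than 2); 4 is bumped to row 3. In row 3, 4 replaces 5 (the leftmost entry greater than 4); 5 is bumped to row 4. 5 starts a new row 4. The new tableau is [[1, 3], [2], [4], [5]].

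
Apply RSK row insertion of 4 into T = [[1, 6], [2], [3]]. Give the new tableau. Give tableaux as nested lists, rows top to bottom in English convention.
[[1, 4], [2, 6], [3]]

In row 1, 4 replaces 6 (the leftmost entry greater than 4); 6 is bumped to row 2. 6 is appended to row 2. The new tableau is [[1, 4], [2, 6], [3]].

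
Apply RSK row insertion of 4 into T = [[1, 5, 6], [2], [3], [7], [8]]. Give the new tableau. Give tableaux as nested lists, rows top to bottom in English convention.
In row 1, 4 replaces 5 (the leftmost entry greater than 4); 5 is bumped to row 2. 5 is appended to row 2. The new tableau is [[1, 4, 6], [2, 5], [3], [7], [8]].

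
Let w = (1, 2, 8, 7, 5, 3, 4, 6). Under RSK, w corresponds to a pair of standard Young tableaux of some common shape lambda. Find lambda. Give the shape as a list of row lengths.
Row-insert each entry into an empty tableau.

After inserting 1: P = [[1]].
After inserting 2: P = [[1, 2]].
After inserting 8: P = [[1, 2, 8]].
After inserting 7: P = [[1, 2, 7], [8]].
After inserting 5: P = [[1, 2, 5], [7], [8]].
After inserting 3: P = [[1, 2, 3], [5], [7], [8]].
After inserting 4: P = [[1, 2, 3, 4], [5], [7], [8]].
After inserting 6: P = [[1, 2, 3, 4, 6], [5], [7], [8]].

The final insertion tableau P = [[1, 2, 3, 4, 6], [5], [7], [8]] has shape [5, 1, 1, 1].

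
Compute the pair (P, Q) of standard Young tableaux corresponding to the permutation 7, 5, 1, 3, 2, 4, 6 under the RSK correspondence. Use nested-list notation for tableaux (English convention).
Insert each entry of the permutation into P by Schensted row insertion, recording in Q the position of each new cell.

Insert 7: appended to row 1. P = [[7]].
Insert 5: 5 bumps 7 from row 1; 7 starts row 2. P = [[5], [7]].
Insert 1: 1 bumps 5 from row 1; 5 bumps 7 from row 2; 7 starts row 3. P = [[1], [5], [7]].
Insert 3: appended to row 1. P = [[1, 3], [5], [7]].
Insert 2: 2 bumps 3 from row 1; 3 bumps 5 from row 2; 5 bumps 7 from row 3; 7 starts row 4. P = [[1, 2], [3], [5], [7]].
Insert 4: appended to row 1. P = [[1, 2, 4], [3], [5], [7]].
Insert 6: appended to row 1. P = [[1, 2, 4, 6], [3], [5], [7]].

So P = [[1, 2, 4, 6], [3], [5], [7]], Q = [[1, 4, 6, 7], [2], [3], [5]].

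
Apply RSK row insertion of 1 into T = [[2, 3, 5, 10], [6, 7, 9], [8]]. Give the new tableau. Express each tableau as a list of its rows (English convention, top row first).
[[1, 3, 5, 10], [2, 7, 9], [6], [8]]

In row 1, 1 replaces 2 (the leftmost entry greater than 1); 2 is bumped to row 2. In row 2, 2 replaces 6 (the leftmost entry greater than 2); 6 is bumped to row 3. In row 3, 6 replaces 8 (the leftmost entry greater than 6); 8 is bumped to row 4. 8 starts a new row 4. The new tableau is [[1, 3, 5, 10], [2, 7, 9], [6], [8]].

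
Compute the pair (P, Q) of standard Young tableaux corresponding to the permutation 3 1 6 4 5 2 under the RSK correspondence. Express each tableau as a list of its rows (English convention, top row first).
Insert each entry of the permutation into P by Schensted row insertion, recording in Q the position of each new cell.

After inserting 3: P = [[3]].
After inserting 1: P = [[1], [3]].
After inserting 6: P = [[1, 6], [3]].
After inserting 4: P = [[1, 4], [3, 6]].
After inserting 5: P = [[1, 4, 5], [3, 6]].
After inserting 2: P = [[1, 2, 5], [3, 4], [6]].

So P = [[1, 2, 5], [3, 4], [6]], Q = [[1, 3, 5], [2, 4], [6]].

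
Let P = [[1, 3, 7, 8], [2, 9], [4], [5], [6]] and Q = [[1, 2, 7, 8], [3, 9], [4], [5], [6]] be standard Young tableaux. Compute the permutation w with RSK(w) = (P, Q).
Reverse the RSK construction: for i from n down to 1, find the cell of Q containing i, remove the entry at that cell from P, and reverse-bump it up through P; the value ejected from row 1 is w(i).

Step i=9: Q has 9 at row 2, column 2; remove 9 from row 2 of P and reverse-bump: 9 enters row 1 and ejects 8. So w(9) = 8. P is now [[1, 3, 7, 9], [2], [4], [5], [6]].
Step i=8: Q has 8 at row 1, column 4; remove that cell from P, ejecting 9. So w(8) = 9. P is now [[1, 3, 7], [2], [4], [5], [6]].
Step i=7: Q has 7 at row 1, column 3; remove that cell from P, ejecting 7. So w(7) = 7. P is now [[1, 3], [2], [4], [5], [6]].
Step i=6: Q has 6 at row 5, column 1; remove 6 from row 5 of P and reverse-bump: 6 enters row 4 and ejects 5; 5 enters row 3 and ejects 4; 4 enters row 2 and ejects 2; 2 enters row 1 and ejects 1. So w(6) = 1. P is now [[2, 3], [4], [5], [6]].
Step i=5: Q has 5 at row 4, column 1; remove 6 from row 4 of P and reverse-bump: 6 enters row 3 and ejects 5; 5 enters row 2 and ejects 4; 4 enters row 1 and ejects 3. So w(5) = 3. P is now [[2, 4], [5], [6]].
Step i=4: Q has 4 at row 3, column 1; remove 6 from row 3 of P and reverse-bump: 6 enters row 2 and ejects 5; 5 enters row 1 and ejects 4. So w(4) = 4. P is now [[2, 5], [6]].
Step i=3: Q has 3 at row 2, column 1; remove 6 from row 2 of P and reverse-bump: 6 enters row 1 and ejects 5. So w(3) = 5. P is now [[2, 6]].
Step i=2: Q has 2 at row 1, column 2; remove that cell from P, ejecting 6. So w(2) = 6. P is now [[2]].
Step i=1: Q has 1 at row 1, column 1; remove that cell from P, ejecting 2. So w(1) = 2. P is now [].

So w = 2 6 5 4 3 1 7 9 8.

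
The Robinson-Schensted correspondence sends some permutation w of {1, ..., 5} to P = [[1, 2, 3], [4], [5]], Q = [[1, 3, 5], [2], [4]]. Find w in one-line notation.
Reverse the RSK construction: for i from n down to 1, find the cell of Q containing i, remove the entry at that cell from P, and reverse-bump it up through P; the value ejected from row 1 is w(i).

Step i=5: Q has 5 at row 1, column 3; remove that cell from P, ejecting 3. So w(5) = 3. P is now [[1, 2], [4], [5]].
Step i=4: Q has 4 at row 3, column 1; remove 5 from row 3 of P and reverse-bump: 5 enters row 2 and ejects 4; 4 enters row 1 and ejects 2. So w(4) = 2. P is now [[1, 4], [5]].
Step i=3: Q has 3 at row 1, column 2; remove that cell from P, ejecting 4. So w(3) = 4. P is now [[1], [5]].
Step i=2: Q has 2 at row 2, column 1; remove 5 from row 2 of P and reverse-bump: 5 enters row 1 and ejects 1. So w(2) = 1. P is now [[5]].
Step i=1: Q has 1 at row 1, column 1; remove that cell from P, ejecting 5. So w(1) = 5. P is now [].

So w = 5 1 4 2 3.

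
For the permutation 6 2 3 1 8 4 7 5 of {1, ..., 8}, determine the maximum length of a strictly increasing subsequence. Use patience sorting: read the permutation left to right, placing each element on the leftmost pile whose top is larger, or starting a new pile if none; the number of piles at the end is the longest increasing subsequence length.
6: new pile. tops = [6]
2: onto pile 1 (replacing 6). tops = [2]
3: new pile. tops = [2, 3]
1: onto pile 1 (replacing 2). tops = [1, 3]
8: new pile. tops = [1, 3, 8]
4: onto pile 3 (replacing 8). tops = [1, 3, 4]
7: new pile. tops = [1, 3, 4, 7]
5: onto pile 4 (replacing 7). tops = [1, 3, 4, 5]

4 piles, so the longest increasing subsequence has length 4.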